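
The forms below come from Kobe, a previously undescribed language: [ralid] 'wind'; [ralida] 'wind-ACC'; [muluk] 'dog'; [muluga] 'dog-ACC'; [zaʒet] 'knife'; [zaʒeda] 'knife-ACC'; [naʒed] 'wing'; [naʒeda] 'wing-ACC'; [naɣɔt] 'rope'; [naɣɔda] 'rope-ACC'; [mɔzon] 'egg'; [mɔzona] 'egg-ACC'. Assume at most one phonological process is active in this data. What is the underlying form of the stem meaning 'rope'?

/naɣɔt/

In [naɣɔt] and [naɣɔda] the final segment of 'rope' alternates: [t] ~ [d].
The stem 'wind' ([ralid], [ralida]) shows [d] unchanged in both environments, so [d] cannot be basic with [t] derived in isolation.
So /t/ is underlying, and a rule of intervocalic voicing — voiceless stops become voiced between vowels — gives [d].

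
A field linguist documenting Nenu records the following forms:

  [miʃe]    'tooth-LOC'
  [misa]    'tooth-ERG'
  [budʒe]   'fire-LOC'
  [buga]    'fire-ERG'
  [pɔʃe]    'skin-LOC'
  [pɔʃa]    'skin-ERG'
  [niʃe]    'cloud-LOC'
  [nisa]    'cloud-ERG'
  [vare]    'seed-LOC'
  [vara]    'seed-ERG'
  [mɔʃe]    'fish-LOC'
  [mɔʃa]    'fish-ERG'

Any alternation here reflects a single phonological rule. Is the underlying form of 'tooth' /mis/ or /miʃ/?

/mis/

The stem for 'tooth' ends in [ʃ] in [miʃe] but [s] in [misa].
If /ʃ/ were underlying and a rule turned it into [s] before the ERG suffix, 'skin' would also alternate; but it has [ʃ] in both [pɔʃe] and [pɔʃa].
So /s/ is underlying, and a rule of palatalization before a front vowel — /g/ and /s/ become palato-alveolar [dʒ] and [ʃ] before a front vowel — gives [ʃ].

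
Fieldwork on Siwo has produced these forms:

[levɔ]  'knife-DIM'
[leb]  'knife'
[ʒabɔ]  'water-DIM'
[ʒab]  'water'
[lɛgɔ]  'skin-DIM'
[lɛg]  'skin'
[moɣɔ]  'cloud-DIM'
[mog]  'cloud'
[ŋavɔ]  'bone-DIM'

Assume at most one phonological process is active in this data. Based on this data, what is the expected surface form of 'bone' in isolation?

[ŋab]

In [levɔ] and [leb] the final segment of 'knife' alternates: [v] ~ [b].
Compare 'water', with invariant [b] in [ʒabɔ] and [ʒab]: an analysis with underlying /b/ and a rule producing [v] before the DIM suffix would wrongly predict alternation here too.
Therefore /v/ is basic and [b] is derived by word-final hardening (voiced fricatives become stops word-finally).
The one attested form of 'bone', [ŋavɔ], shows underlying /ŋav/. Applying the same rule word-finally gives [ŋab].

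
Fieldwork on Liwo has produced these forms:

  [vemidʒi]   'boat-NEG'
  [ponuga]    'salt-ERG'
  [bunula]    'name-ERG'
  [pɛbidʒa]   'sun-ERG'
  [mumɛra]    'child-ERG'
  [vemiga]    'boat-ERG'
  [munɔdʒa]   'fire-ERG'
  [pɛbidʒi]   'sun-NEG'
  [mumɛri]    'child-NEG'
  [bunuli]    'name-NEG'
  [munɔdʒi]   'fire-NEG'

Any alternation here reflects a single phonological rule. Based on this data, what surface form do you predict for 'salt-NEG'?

[ponudʒi]

The root 'boat' surfaces as [vemiga] and [vemidʒi], with a stem-final [g] ~ [dʒ] alternation.
If /dʒ/ were underlying and a rule turned it into [g] before the ERG suffix, 'sun' would also alternate; but it has [dʒ] in both [pɛbidʒa] and [pɛbidʒi].
Therefore /g/ is basic and [dʒ] is derived by palatalization before a front vowel (/g/ becomes palato-alveolar [dʒ] before a front vowel).
The one attested form of 'salt', [ponuga], shows underlying /ponug/. Applying the same rule before a front vowel gives [ponudʒi].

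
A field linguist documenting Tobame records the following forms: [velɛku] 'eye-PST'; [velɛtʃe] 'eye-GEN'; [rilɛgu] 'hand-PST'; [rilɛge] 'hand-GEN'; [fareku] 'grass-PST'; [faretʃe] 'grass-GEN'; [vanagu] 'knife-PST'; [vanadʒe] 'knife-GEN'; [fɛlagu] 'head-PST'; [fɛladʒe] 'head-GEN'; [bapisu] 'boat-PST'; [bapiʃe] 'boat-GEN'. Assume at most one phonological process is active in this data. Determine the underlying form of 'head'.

The stem for 'head' ends in [g] in [fɛlagu] but [dʒ] in [fɛladʒe].
If /g/ were underlying and a rule turned it into [dʒ] before the GEN suffix, 'hand' would also alternate; but it has [g] in both [rilɛgu] and [rilɛge].
The alternation reflects depalatalization: palato-alveolar /tʃ/, /dʒ/ and /ʃ/ become [k], [g] and [s] when no front vowel follows. /dʒ/ is underlying.

/fɛladʒ/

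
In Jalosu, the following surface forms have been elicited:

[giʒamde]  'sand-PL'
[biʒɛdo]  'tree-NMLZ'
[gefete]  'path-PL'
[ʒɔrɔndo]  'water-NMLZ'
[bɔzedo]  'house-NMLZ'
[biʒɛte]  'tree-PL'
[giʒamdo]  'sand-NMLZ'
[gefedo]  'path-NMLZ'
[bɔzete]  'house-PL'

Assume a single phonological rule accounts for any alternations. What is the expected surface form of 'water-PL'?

The PL suffix surfaces as [-de] and [-te], depending on the final segment of the stem.
The NMLZ suffix, which begins with [d], is invariant after every stem; so [d] is not altered by any rule here.
The PL suffix is therefore /-te/ underlyingly, with post-nasal voicing: voiceless stops become voiced after a nasal.
After 'water', which ends in a nasal, the suffix surfaces as [-de], giving [ʒɔrɔnde].

[ʒɔrɔnde]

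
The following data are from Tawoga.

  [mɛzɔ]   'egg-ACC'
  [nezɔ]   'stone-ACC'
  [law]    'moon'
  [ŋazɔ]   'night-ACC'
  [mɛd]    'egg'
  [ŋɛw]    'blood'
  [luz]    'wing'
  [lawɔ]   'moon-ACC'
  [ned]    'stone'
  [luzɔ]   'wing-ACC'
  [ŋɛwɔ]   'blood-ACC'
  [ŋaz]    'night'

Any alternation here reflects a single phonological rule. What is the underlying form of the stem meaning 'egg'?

'egg' shows [z] ~ [d] at the end of the stem ([mɛzɔ] vs [mɛd]).
Compare 'night', with invariant [z] in [ŋazɔ] and [ŋaz]: an analysis with underlying /z/ and a rule producing [d] in isolation would wrongly predict alternation here too.
So /d/ is underlying, and a rule of intervocalic spirantization — voiced stops become fricatives between vowels — gives [z].
So 'egg' = /mɛd/.

/mɛd/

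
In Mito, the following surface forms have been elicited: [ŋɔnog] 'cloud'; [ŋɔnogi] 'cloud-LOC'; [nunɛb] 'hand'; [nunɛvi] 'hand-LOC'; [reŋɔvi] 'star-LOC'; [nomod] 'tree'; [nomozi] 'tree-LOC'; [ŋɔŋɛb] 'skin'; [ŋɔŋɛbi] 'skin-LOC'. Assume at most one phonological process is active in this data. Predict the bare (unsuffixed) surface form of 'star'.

[reŋɔb]

The root 'hand' surfaces as [nunɛb] and [nunɛvi], with a stem-final [b] ~ [v] alternation.
If /b/ were underlying and a rule turned it into [v] before the LOC suffix, 'skin' would also alternate; but it has [b] in both [ŋɔŋɛb] and [ŋɔŋɛbi].
So /v/ is underlying, and a rule of word-final hardening — voiced fricatives become stops word-finally — gives [b].
The one attested form of 'star', [reŋɔvi], shows underlying /reŋɔv/. Applying the same rule word-finally gives [reŋɔb].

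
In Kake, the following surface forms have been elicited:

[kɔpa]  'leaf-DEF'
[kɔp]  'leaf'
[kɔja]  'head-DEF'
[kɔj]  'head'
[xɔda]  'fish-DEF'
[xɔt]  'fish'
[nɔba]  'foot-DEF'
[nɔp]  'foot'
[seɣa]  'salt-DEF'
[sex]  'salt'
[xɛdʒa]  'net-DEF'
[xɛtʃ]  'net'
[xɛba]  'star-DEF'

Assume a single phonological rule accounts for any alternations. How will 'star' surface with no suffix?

[xɛp]

The root 'foot' surfaces as [nɔba] and [nɔp], with a stem-final [b] ~ [p] alternation.
Compare 'leaf', with invariant [p] in [kɔpa] and [kɔp]: an analysis with underlying /p/ and a rule producing [b] before the DEF suffix would wrongly predict alternation here too.
The underlying segment must be /b/; voiced obstruents become voiceless word-finally, yielding [p] there.
From [xɛba] the stem 'star' is /xɛb/; word-finally this yields [xɛp].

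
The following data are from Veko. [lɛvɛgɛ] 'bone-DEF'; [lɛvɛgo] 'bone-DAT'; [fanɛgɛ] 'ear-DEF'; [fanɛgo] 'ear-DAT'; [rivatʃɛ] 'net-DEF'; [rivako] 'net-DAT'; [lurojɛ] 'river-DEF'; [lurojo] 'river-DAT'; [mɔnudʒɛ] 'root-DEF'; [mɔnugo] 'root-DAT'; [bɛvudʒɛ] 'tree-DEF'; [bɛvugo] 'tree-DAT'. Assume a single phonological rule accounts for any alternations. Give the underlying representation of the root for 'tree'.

In [bɛvudʒɛ] and [bɛvugo] the final segment of 'tree' alternates: [dʒ] ~ [g].
But 'ear' keeps [g] in both environments ([fanɛgɛ], [fanɛgo]), so there is no rule changing /g/ to [dʒ] before the DEF suffix.
Therefore /dʒ/ is basic and [g] is derived by depalatalization (palato-alveolar /tʃ/ and /dʒ/ become [k] and [g] when no front vowel follows).

/bɛvudʒ/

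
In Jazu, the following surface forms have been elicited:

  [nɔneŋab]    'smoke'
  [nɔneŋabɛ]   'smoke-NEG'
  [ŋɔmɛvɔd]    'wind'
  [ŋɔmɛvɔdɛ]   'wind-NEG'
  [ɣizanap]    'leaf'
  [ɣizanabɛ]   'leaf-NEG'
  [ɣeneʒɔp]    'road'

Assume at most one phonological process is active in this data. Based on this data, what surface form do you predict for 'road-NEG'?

In [ɣizanap] and [ɣizanabɛ] the final segment of 'leaf' alternates: [p] ~ [b].
But 'smoke' keeps [b] in both environments ([nɔneŋab], [nɔneŋabɛ]), so there is no rule changing /b/ to [p] in isolation.
The underlying segment must be /p/; voiceless stops become voiced between vowels, yielding [b] there.
The one attested form of 'road', [ɣeneʒɔp], shows underlying /ɣeneʒɔp/. Applying the same rule between vowels gives [ɣeneʒɔbɛ].

[ɣeneʒɔbɛ]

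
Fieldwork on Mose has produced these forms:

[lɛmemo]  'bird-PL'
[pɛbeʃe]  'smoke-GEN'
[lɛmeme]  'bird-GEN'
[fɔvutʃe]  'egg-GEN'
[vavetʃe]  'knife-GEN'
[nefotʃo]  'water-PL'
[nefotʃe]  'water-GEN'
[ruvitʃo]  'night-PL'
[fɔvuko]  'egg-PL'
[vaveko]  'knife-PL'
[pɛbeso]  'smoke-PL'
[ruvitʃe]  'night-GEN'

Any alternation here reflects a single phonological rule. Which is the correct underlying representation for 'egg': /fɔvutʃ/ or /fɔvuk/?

/fɔvuk/

The stem for 'egg' ends in [tʃ] in [fɔvutʃe] but [k] in [fɔvuko].
Compare 'water', with invariant [tʃ] in [nefotʃe] and [nefotʃo]: an analysis with underlying /tʃ/ and a rule producing [k] before the PL suffix would wrongly predict alternation here too.
The alternation reflects palatalization before a front vowel: /k/ and /s/ become palato-alveolar [tʃ] and [ʃ] before a front vowel. /k/ is underlying.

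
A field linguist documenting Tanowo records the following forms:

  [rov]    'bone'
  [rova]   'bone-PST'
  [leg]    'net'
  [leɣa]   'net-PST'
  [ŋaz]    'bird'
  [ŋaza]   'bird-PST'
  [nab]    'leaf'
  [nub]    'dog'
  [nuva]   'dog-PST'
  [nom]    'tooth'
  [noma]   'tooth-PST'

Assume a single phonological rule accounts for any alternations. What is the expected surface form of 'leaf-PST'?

[nava]

The root 'dog' surfaces as [nub] and [nuva], with a stem-final [b] ~ [v] alternation.
But 'bone' keeps [v] in both environments ([rov], [rova]), so there is no rule changing /v/ to [b] in isolation.
Therefore /b/ is basic and [v] is derived by intervocalic spirantization (voiced stops become fricatives between vowels).
The one attested form of 'leaf', [nab], shows underlying /nab/. Applying the same rule between vowels gives [nava].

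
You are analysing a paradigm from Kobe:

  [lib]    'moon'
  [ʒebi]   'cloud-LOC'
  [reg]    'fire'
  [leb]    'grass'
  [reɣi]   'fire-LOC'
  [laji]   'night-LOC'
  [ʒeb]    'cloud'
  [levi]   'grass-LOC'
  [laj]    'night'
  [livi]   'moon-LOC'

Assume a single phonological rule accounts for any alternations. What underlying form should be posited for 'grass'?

/lev/

'grass' shows [b] ~ [v] at the end of the stem ([leb] vs [levi]).
The stem 'cloud' ([ʒeb], [ʒebi]) shows [b] unchanged in both environments, so [b] cannot be basic with [v] derived before the LOC suffix.
The underlying segment must be /v/; voiced fricatives become stops word-finally, yielding [b] there.
The underlying form of 'grass' is therefore /lev/.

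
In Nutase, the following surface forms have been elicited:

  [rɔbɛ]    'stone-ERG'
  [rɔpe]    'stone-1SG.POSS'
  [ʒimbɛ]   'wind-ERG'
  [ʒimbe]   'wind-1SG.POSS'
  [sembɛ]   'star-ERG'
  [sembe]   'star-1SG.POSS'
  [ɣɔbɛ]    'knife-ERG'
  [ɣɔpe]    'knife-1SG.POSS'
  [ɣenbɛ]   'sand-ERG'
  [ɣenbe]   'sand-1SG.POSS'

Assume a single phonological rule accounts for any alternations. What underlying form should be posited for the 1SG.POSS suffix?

The 1SG.POSS morpheme has two allomorphs, [-be] and [-pe].
By contrast the ERG suffix keeps its initial [b] throughout — that segment must be underlying.
So the underlying form is /-pe/, and voiceless stops become voiced after a nasal.

/-pe/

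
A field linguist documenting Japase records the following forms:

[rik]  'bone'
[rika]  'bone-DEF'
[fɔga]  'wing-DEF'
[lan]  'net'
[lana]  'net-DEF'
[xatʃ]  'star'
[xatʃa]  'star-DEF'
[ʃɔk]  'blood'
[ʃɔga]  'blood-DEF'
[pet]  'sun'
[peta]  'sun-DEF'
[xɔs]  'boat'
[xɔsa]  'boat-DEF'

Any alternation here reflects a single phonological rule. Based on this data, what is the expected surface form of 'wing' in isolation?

In [ʃɔk] and [ʃɔga] the final segment of 'blood' alternates: [k] ~ [g].
But 'bone' keeps [k] in both environments ([rik], [rika]), so there is no rule changing /k/ to [g] before the DEF suffix.
So /g/ is underlying, and a rule of word-final obstruent devoicing — voiced obstruents become voiceless word-finally — gives [k].
From [fɔga] the stem 'wing' is /fɔg/; word-finally this yields [fɔk].

[fɔk]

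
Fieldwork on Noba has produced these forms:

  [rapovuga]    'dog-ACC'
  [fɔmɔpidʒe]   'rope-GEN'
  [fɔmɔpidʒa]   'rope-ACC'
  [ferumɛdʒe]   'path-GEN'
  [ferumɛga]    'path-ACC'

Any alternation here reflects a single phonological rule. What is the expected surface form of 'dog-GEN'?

'path' shows [dʒ] ~ [g] at the end of the stem ([ferumɛdʒe] vs [ferumɛga]).
The stem 'rope' ([fɔmɔpidʒe], [fɔmɔpidʒa]) shows [dʒ] unchanged in both environments, so [dʒ] cannot be basic with [g] derived before the ACC suffix.
The underlying segment must be /g/; /g/ becomes palato-alveolar [dʒ] before a front vowel, yielding [dʒ] there.
From [rapovuga] the stem 'dog' is /rapovug/; before a front vowel this yields [rapovudʒe].

[rapovudʒe]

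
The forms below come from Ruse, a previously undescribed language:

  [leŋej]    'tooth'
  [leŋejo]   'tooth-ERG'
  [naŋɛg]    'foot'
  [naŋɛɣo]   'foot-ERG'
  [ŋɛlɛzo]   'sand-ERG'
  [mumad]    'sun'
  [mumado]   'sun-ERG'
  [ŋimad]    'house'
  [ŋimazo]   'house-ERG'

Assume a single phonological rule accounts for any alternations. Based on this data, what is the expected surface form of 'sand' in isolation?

[ŋɛlɛd]

The root 'house' surfaces as [ŋimad] and [ŋimazo], with a stem-final [d] ~ [z] alternation.
But 'sun' keeps [d] in both environments ([mumad], [mumado]), so there is no rule changing /d/ to [z] before the ERG suffix.
The alternation reflects word-final hardening: voiced fricatives become stops word-finally. /z/ is underlying.
The one attested form of 'sand', [ŋɛlɛzo], shows underlying /ŋɛlɛz/. Applying the same rule word-finally gives [ŋɛlɛd].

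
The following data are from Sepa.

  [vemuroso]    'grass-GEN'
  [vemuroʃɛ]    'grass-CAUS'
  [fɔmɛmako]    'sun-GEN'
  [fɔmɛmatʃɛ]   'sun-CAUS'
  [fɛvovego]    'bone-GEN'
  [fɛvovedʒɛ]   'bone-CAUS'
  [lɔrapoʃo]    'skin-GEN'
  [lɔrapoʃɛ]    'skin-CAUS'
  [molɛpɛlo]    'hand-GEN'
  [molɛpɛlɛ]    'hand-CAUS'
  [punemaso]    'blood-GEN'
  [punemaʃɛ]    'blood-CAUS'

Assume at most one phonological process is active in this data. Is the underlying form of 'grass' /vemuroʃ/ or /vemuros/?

/vemuros/

In [vemuroso] and [vemuroʃɛ] the final segment of 'grass' alternates: [s] ~ [ʃ].
If /ʃ/ were underlying and a rule turned it into [s] before the GEN suffix, 'skin' would also alternate; but it has [ʃ] in both [lɔrapoʃo] and [lɔrapoʃɛ].
So /s/ is underlying, and a rule of palatalization before a front vowel — /k/, /g/ and /s/ become palato-alveolar [tʃ], [dʒ] and [ʃ] before a front vowel — gives [ʃ].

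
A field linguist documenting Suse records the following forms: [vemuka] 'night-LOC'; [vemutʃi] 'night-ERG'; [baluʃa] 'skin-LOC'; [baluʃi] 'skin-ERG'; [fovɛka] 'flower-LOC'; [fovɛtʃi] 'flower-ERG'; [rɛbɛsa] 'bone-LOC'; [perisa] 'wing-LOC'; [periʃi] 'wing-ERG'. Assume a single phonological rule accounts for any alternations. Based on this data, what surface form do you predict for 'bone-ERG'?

The root 'wing' surfaces as [perisa] and [periʃi], with a stem-final [s] ~ [ʃ] alternation.
Compare 'skin', with invariant [ʃ] in [baluʃa] and [baluʃi]: an analysis with underlying /ʃ/ and a rule producing [s] before the LOC suffix would wrongly predict alternation here too.
So /s/ is underlying, and a rule of palatalization before a front vowel — /k/ and /s/ become palato-alveolar [tʃ] and [ʃ] before a front vowel — gives [ʃ].
The one attested form of 'bone', [rɛbɛsa], shows underlying /rɛbɛs/. Applying the same rule before a front vowel gives [rɛbɛʃi].

[rɛbɛʃi]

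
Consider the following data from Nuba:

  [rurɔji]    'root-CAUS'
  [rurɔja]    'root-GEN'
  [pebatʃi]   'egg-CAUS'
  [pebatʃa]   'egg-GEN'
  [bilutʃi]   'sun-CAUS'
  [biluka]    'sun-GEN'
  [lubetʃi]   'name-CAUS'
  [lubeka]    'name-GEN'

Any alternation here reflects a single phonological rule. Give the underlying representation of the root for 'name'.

/lubek/

The stem for 'name' ends in [tʃ] in [lubetʃi] but [k] in [lubeka].
Compare 'egg', with invariant [tʃ] in [pebatʃi] and [pebatʃa]: an analysis with underlying /tʃ/ and a rule producing [k] before the GEN suffix would wrongly predict alternation here too.
Therefore /k/ is basic and [tʃ] is derived by palatalization before a front vowel (/k/ becomes palato-alveolar [tʃ] before a front vowel).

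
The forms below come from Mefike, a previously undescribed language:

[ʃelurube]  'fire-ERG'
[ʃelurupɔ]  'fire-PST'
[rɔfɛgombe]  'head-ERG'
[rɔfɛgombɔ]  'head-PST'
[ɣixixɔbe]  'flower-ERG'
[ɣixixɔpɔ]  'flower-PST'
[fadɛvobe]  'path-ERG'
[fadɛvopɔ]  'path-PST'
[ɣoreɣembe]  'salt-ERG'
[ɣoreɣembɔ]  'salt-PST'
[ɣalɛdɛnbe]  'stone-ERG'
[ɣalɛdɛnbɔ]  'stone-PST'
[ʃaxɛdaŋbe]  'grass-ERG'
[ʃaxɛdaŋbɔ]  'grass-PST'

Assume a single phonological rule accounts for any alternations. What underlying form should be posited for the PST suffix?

The PST morpheme has two allomorphs, [-bɔ] and [-pɔ].
The ERG suffix, which begins with [b], is invariant after every stem; so [b] is not altered by any rule here.
The PST suffix is therefore /-pɔ/ underlyingly, with post-nasal voicing: voiceless stops become voiced after a nasal.

/-pɔ/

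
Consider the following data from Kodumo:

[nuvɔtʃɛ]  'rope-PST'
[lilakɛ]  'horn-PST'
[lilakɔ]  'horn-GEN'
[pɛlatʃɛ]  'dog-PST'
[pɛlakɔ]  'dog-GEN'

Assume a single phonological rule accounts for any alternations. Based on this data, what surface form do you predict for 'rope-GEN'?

In [pɛlatʃɛ] and [pɛlakɔ] the final segment of 'dog' alternates: [tʃ] ~ [k].
But 'horn' keeps [k] in both environments ([lilakɛ], [lilakɔ]), so there is no rule changing /k/ to [tʃ] before the PST suffix.
So /tʃ/ is underlying, and a rule of depalatalization — palato-alveolar /tʃ/ becomes [k] when no front vowel follows — gives [k].
The one attested form of 'rope', [nuvɔtʃɛ], shows underlying /nuvɔtʃ/. Applying the same rule when no front vowel follows gives [nuvɔkɔ].

[nuvɔkɔ]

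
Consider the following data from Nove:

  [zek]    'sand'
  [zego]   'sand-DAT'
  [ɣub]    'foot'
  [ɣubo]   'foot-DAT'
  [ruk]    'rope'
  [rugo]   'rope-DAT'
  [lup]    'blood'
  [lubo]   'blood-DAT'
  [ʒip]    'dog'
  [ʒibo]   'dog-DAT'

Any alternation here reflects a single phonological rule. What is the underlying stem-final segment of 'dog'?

/p/

The stem for 'dog' ends in [p] in [ʒip] but [b] in [ʒibo].
Compare 'foot', with invariant [b] in [ɣub] and [ɣubo]: an analysis with underlying /b/ and a rule producing [p] in isolation would wrongly predict alternation here too.
The alternation reflects intervocalic voicing: voiceless stops become voiced between vowels. /p/ is underlying.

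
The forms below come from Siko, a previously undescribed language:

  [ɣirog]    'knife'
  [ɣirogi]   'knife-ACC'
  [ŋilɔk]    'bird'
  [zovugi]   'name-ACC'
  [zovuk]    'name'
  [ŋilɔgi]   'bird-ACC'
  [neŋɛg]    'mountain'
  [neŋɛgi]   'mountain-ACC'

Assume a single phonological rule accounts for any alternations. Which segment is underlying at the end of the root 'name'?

The stem for 'name' ends in [k] in [zovuk] but [g] in [zovugi].
If /g/ were underlying and a rule turned it into [k] in isolation, 'mountain' would also alternate; but it has [g] in both [neŋɛg] and [neŋɛgi].
The underlying segment must be /k/; voiceless stops become voiced between vowels, yielding [g] there.

/k/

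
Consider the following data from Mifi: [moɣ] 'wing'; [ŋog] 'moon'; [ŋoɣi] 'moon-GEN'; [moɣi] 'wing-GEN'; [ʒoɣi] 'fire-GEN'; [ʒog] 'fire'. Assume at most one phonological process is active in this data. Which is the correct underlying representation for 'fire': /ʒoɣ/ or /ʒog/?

/ʒog/

In [ʒog] and [ʒoɣi] the final segment of 'fire' alternates: [g] ~ [ɣ].
But 'wing' keeps [ɣ] in both environments ([moɣ], [moɣi]), so there is no rule changing /ɣ/ to [g] in isolation.
The underlying segment must be /g/; voiced stops become fricatives between vowels, yielding [ɣ] there.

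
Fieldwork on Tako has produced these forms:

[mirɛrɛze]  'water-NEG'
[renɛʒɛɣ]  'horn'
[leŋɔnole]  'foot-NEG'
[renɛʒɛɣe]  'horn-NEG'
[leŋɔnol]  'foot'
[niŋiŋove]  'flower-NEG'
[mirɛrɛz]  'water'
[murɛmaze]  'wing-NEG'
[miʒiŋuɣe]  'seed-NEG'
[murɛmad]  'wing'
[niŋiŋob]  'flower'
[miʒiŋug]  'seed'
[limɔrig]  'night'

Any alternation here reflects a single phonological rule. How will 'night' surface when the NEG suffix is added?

The root 'seed' surfaces as [miʒiŋug] and [miʒiŋuɣe], with a stem-final [g] ~ [ɣ] alternation.
Compare 'horn', with invariant [ɣ] in [renɛʒɛɣ] and [renɛʒɛɣe]: an analysis with underlying /ɣ/ and a rule producing [g] in isolation would wrongly predict alternation here too.
The alternation reflects intervocalic spirantization: voiced stops become fricatives between vowels. /g/ is underlying.
From [limɔrig] the stem 'night' is /limɔrig/; between vowels this yields [limɔriɣe].

[limɔriɣe]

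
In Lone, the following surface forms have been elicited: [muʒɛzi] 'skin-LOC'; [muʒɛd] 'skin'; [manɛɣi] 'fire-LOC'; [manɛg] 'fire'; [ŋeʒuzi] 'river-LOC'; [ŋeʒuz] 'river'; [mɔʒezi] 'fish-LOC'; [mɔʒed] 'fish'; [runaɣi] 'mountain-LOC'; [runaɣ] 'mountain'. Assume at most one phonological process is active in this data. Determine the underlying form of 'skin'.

In [muʒɛzi] and [muʒɛd] the final segment of 'skin' alternates: [z] ~ [d].
The stem 'river' ([ŋeʒuzi], [ŋeʒuz]) shows [z] unchanged in both environments, so [z] cannot be basic with [d] derived in isolation.
The alternation reflects intervocalic spirantization: voiced stops become fricatives between vowels. /d/ is underlying.

/muʒɛd/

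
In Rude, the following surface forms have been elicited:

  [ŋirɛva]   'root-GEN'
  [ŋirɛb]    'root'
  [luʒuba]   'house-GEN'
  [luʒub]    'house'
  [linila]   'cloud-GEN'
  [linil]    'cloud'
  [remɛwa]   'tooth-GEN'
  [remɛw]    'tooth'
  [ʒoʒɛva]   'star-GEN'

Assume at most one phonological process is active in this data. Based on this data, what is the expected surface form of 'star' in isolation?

[ʒoʒɛb]

The stem for 'root' ends in [v] in [ŋirɛva] but [b] in [ŋirɛb].
The stem 'house' ([luʒuba], [luʒub]) shows [b] unchanged in both environments, so [b] cannot be basic with [v] derived before the GEN suffix.
Therefore /v/ is basic and [b] is derived by word-final hardening (voiced fricatives become stops word-finally).
The one attested form of 'star', [ʒoʒɛva], shows underlying /ʒoʒɛv/. Applying the same rule word-finally gives [ʒoʒɛb].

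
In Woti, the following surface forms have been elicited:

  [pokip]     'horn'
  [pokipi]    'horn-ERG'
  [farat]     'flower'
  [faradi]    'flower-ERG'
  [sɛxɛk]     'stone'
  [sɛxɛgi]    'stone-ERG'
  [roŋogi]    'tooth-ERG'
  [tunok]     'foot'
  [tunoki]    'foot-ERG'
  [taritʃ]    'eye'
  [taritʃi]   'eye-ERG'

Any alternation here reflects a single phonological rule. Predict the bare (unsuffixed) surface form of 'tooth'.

[roŋok]

The stem for 'stone' ends in [k] in [sɛxɛk] but [g] in [sɛxɛgi].
The stem 'foot' ([tunok], [tunoki]) shows [k] unchanged in both environments, so [k] cannot be basic with [g] derived before the ERG suffix.
The alternation reflects word-final obstruent devoicing: voiced obstruents become voiceless word-finally. /g/ is underlying.
The one attested form of 'tooth', [roŋogi], shows underlying /roŋog/. Applying the same rule word-finally gives [roŋok].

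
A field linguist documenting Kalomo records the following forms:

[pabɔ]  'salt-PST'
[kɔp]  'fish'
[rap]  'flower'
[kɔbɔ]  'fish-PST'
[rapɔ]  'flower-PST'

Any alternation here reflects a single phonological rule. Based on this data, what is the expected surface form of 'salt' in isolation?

The stem for 'fish' ends in [p] in [kɔp] but [b] in [kɔbɔ].
The stem 'flower' ([rap], [rapɔ]) shows [p] unchanged in both environments, so [p] cannot be basic with [b] derived before the PST suffix.
The alternation reflects word-final obstruent devoicing: voiced obstruents become voiceless word-finally. /b/ is underlying.
The one attested form of 'salt', [pabɔ], shows underlying /pab/. Applying the same rule word-finally gives [pap].

[pap]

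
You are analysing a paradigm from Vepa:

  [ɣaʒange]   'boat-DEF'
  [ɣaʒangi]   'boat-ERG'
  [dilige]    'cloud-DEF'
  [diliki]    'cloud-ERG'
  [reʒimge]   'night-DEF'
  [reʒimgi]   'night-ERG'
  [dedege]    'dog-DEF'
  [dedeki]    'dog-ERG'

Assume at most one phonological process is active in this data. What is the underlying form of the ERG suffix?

/-ki/

The ERG suffix surfaces as [-gi] and [-ki], depending on the final segment of the stem.
By contrast the DEF suffix keeps its initial [g] throughout — that segment must be underlying.
The ERG suffix is therefore /-ki/ underlyingly, with post-nasal voicing: voiceless stops become voiced after a nasal.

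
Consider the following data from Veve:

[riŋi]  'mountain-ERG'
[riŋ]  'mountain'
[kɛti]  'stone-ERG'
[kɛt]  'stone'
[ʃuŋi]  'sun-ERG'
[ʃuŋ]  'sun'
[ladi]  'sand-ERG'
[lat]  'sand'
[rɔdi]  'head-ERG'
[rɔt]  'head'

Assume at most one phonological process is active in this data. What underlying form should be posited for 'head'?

In [rɔdi] and [rɔt] the final segment of 'head' alternates: [d] ~ [t].
If /t/ were underlying and a rule turned it into [d] before the ERG suffix, 'stone' would also alternate; but it has [t] in both [kɛti] and [kɛt].
The underlying segment must be /d/; voiced obstruents become voiceless word-finally, yielding [t] there.
The underlying form of 'head' is therefore /rɔd/.

/rɔd/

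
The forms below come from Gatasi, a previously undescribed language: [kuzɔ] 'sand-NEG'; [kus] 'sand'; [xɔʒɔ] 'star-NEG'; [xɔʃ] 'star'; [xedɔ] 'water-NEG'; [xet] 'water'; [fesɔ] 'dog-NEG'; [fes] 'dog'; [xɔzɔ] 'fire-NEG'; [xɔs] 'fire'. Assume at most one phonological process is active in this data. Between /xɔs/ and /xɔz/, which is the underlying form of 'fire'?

The stem for 'fire' ends in [z] in [xɔzɔ] but [s] in [xɔs].
But 'dog' keeps [s] in both environments ([fesɔ], [fes]), so there is no rule changing /s/ to [z] before the NEG suffix.
So /z/ is underlying, and a rule of word-final obstruent devoicing — voiced obstruents become voiceless word-finally — gives [s].

/xɔz/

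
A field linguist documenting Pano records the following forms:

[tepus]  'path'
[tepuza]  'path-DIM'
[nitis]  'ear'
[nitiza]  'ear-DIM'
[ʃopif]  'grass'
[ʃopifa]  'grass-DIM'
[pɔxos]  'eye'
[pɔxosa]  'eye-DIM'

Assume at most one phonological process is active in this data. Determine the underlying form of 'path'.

In [tepus] and [tepuza] the final segment of 'path' alternates: [s] ~ [z].
Compare 'eye', with invariant [s] in [pɔxos] and [pɔxosa]: an analysis with underlying /s/ and a rule producing [z] before the DIM suffix would wrongly predict alternation here too.
The alternation reflects word-final obstruent devoicing: voiced obstruents become voiceless word-finally. /z/ is underlying.

/tepuz/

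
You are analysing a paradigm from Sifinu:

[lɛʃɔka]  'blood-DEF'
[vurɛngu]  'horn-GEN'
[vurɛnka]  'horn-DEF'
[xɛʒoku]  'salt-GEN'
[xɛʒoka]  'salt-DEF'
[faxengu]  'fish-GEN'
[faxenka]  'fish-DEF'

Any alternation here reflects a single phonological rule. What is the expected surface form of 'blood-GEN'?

The GEN suffix surfaces as [-gu] and [-ku], depending on the final segment of the stem.
By contrast the DEF suffix keeps its initial [k] throughout — that segment must be underlying.
So the underlying form is /-gu/, and voiced stops become voiceless after a vowel.
After 'blood', which ends in a vowel, the suffix surfaces as [-ku], giving [lɛʃɔku].

[lɛʃɔku]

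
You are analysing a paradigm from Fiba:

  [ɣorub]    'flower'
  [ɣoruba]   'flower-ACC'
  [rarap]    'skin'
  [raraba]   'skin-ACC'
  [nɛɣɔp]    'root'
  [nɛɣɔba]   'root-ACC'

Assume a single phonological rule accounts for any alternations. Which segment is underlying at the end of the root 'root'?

The stem for 'root' ends in [p] in [nɛɣɔp] but [b] in [nɛɣɔba].
Compare 'flower', with invariant [b] in [ɣorub] and [ɣoruba]: an analysis with underlying /b/ and a rule producing [p] in isolation would wrongly predict alternation here too.
Therefore /p/ is basic and [b] is derived by intervocalic voicing (voiceless stops become voiced between vowels).

/p/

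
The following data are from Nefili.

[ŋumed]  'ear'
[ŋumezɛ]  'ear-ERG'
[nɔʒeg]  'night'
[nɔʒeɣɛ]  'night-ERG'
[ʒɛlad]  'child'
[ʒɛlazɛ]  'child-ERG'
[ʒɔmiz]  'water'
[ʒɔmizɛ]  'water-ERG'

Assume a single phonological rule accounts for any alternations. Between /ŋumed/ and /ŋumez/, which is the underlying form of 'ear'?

The stem for 'ear' ends in [d] in [ŋumed] but [z] in [ŋumezɛ].
Compare 'water', with invariant [z] in [ʒɔmiz] and [ʒɔmizɛ]: an analysis with underlying /z/ and a rule producing [d] in isolation would wrongly predict alternation here too.
The underlying segment must be /d/; voiced stops become fricatives between vowels, yielding [z] there.

/ŋumed/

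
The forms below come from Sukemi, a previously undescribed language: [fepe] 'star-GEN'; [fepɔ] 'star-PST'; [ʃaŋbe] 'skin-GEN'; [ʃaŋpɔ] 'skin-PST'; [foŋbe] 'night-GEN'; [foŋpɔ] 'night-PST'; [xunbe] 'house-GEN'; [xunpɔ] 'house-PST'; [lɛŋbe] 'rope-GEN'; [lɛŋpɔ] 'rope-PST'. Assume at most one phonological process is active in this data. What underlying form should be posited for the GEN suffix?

/-be/

The GEN morpheme has two allomorphs, [-be] and [-pe].
The PST suffix, which begins with [p], is invariant after every stem; so [p] is not altered by any rule here.
The GEN suffix is therefore /-be/ underlyingly, with post-vocalic devoicing: voiced stops become voiceless after a vowel.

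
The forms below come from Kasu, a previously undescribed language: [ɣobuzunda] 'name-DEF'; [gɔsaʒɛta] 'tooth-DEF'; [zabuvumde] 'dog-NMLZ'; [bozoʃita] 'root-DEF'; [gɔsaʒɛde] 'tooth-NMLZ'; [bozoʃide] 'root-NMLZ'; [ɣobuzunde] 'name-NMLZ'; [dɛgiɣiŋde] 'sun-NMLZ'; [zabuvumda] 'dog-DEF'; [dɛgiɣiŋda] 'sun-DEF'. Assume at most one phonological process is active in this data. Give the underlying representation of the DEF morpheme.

/-ta/

The DEF suffix surfaces as [-da] and [-ta], depending on the final segment of the stem.
By contrast the NMLZ suffix keeps its initial [d] throughout — that segment must be underlying.
So the underlying form is /-ta/, and voiceless stops become voiced after a nasal.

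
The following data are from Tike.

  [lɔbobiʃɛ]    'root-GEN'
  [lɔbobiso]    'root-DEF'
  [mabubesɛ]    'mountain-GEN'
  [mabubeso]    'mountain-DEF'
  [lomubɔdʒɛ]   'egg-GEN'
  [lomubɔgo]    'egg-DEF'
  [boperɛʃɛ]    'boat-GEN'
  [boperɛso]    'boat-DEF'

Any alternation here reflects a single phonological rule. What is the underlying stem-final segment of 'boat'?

The stem for 'boat' ends in [ʃ] in [boperɛʃɛ] but [s] in [boperɛso].
Compare 'mountain', with invariant [s] in [mabubesɛ] and [mabubeso]: an analysis with underlying /s/ and a rule producing [ʃ] before the GEN suffix would wrongly predict alternation here too.
So /ʃ/ is underlying, and a rule of depalatalization — palato-alveolar /dʒ/ and /ʃ/ become [g] and [s] when no front vowel follows — gives [s].

/ʃ/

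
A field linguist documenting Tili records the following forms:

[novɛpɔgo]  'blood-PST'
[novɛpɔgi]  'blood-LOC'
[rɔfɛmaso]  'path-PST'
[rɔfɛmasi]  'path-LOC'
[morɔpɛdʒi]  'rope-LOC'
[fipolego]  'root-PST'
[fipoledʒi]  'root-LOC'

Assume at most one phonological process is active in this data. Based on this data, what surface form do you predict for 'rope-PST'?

[morɔpɛgo]

The root 'root' surfaces as [fipolego] and [fipoledʒi], with a stem-final [g] ~ [dʒ] alternation.
The stem 'blood' ([novɛpɔgo], [novɛpɔgi]) shows [g] unchanged in both environments, so [g] cannot be basic with [dʒ] derived before the LOC suffix.
So /dʒ/ is underlying, and a rule of depalatalization — palato-alveolar /dʒ/ becomes [g] when no front vowel follows — gives [g].
From [morɔpɛdʒi] the stem 'rope' is /morɔpɛdʒ/; when no front vowel follows this yields [morɔpɛgo].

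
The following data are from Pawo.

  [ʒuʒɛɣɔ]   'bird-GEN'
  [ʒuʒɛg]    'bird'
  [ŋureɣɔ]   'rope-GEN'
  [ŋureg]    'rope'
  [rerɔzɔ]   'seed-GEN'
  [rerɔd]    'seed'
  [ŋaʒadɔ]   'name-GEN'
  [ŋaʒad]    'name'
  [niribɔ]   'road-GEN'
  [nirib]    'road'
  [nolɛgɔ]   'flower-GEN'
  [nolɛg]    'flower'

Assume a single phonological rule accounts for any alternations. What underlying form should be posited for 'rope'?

The root 'rope' surfaces as [ŋureɣɔ] and [ŋureg], with a stem-final [ɣ] ~ [g] alternation.
But 'flower' keeps [g] in both environments ([nolɛgɔ], [nolɛg]), so there is no rule changing /g/ to [ɣ] before the GEN suffix.
So /ɣ/ is underlying, and a rule of word-final hardening — voiced fricatives become stops word-finally — gives [g].
So 'rope' = /ŋureɣ/.

/ŋureɣ/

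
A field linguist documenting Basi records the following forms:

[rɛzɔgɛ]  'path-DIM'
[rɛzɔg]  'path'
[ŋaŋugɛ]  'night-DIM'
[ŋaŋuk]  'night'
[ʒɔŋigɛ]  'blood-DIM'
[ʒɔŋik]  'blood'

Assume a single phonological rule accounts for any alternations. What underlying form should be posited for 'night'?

/ŋaŋuk/

The root 'night' surfaces as [ŋaŋugɛ] and [ŋaŋuk], with a stem-final [g] ~ [k] alternation.
If /g/ were underlying and a rule turned it into [k] in isolation, 'path' would also alternate; but it has [g] in both [rɛzɔgɛ] and [rɛzɔg].
The underlying segment must be /k/; voiceless stops become voiced between vowels, yielding [g] there.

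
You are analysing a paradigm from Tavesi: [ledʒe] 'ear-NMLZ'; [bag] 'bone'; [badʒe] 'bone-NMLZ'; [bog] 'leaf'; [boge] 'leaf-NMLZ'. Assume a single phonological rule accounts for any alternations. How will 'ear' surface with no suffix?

In [bag] and [badʒe] the final segment of 'bone' alternates: [g] ~ [dʒ].
If /g/ were underlying and a rule turned it into [dʒ] before the NMLZ suffix, 'leaf' would also alternate; but it has [g] in both [bog] and [boge].
The alternation reflects depalatalization: palato-alveolar /dʒ/ becomes [g] when no front vowel follows. /dʒ/ is underlying.
The one attested form of 'ear', [ledʒe], shows underlying /ledʒ/. Applying the same rule when no front vowel follows gives [leg].

[leg]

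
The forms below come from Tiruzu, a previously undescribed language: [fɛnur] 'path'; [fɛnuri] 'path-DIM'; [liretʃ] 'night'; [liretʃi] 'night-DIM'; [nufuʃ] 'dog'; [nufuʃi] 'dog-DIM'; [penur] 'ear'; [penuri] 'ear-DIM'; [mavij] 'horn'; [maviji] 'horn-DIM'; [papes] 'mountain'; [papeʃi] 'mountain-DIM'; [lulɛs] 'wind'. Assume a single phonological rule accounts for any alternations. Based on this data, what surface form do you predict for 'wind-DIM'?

[lulɛʃi]

'mountain' shows [s] ~ [ʃ] at the end of the stem ([papes] vs [papeʃi]).
But 'dog' keeps [ʃ] in both environments ([nufuʃ], [nufuʃi]), so there is no rule changing /ʃ/ to [s] in isolation.
Therefore /s/ is basic and [ʃ] is derived by palatalization before a front vowel (/s/ becomes palato-alveolar [ʃ] before a front vowel).
From [lulɛs] the stem 'wind' is /lulɛs/; before a front vowel this yields [lulɛʃi].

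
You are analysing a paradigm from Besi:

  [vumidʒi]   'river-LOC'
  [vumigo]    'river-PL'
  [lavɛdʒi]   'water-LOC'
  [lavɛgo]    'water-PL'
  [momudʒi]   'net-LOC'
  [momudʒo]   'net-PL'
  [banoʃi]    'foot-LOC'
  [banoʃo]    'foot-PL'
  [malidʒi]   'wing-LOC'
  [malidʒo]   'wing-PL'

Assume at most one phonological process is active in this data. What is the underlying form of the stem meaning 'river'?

The root 'river' surfaces as [vumidʒi] and [vumigo], with a stem-final [dʒ] ~ [g] alternation.
The stem 'wing' ([malidʒi], [malidʒo]) shows [dʒ] unchanged in both environments, so [dʒ] cannot be basic with [g] derived before the PL suffix.
Therefore /g/ is basic and [dʒ] is derived by palatalization before a front vowel (/g/ becomes palato-alveolar [dʒ] before a front vowel).

/vumig/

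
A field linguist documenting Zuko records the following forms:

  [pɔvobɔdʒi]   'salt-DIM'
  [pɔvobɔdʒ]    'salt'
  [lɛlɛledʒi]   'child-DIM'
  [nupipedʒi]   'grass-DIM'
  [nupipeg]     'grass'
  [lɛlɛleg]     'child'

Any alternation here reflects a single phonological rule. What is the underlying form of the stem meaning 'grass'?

The root 'grass' surfaces as [nupipeg] and [nupipedʒi], with a stem-final [g] ~ [dʒ] alternation.
But 'salt' keeps [dʒ] in both environments ([pɔvobɔdʒ], [pɔvobɔdʒi]), so there is no rule changing /dʒ/ to [g] in isolation.
The underlying segment must be /g/; /g/ becomes palato-alveolar [dʒ] before a front vowel, yielding [dʒ] there.
So 'grass' = /nupipeg/.

/nupipeg/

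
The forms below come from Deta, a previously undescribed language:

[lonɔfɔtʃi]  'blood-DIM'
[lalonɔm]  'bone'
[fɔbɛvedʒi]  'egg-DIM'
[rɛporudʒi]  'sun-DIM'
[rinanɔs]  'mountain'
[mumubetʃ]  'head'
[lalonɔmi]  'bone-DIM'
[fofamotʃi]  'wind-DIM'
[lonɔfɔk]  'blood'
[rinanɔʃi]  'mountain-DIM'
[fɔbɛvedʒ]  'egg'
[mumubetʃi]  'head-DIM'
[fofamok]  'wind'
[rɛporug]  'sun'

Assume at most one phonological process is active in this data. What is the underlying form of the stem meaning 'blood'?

The stem for 'blood' ends in [tʃ] in [lonɔfɔtʃi] but [k] in [lonɔfɔk].
The stem 'head' ([mumubetʃi], [mumubetʃ]) shows [tʃ] unchanged in both environments, so [tʃ] cannot be basic with [k] derived in isolation.
Therefore /k/ is basic and [tʃ] is derived by palatalization before a front vowel (/k/, /g/ and /s/ become palato-alveolar [tʃ], [dʒ] and [ʃ] before a front vowel).

/lonɔfɔk/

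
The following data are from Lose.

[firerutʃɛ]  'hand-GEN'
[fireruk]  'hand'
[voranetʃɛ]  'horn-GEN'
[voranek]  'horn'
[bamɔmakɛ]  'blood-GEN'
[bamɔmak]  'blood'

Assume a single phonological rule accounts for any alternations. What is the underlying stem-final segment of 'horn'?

/tʃ/

The stem for 'horn' ends in [tʃ] in [voranetʃɛ] but [k] in [voranek].
Compare 'blood', with invariant [k] in [bamɔmakɛ] and [bamɔmak]: an analysis with underlying /k/ and a rule producing [tʃ] before the GEN suffix would wrongly predict alternation here too.
The alternation reflects depalatalization: palato-alveolar /tʃ/ becomes [k] when no front vowel follows. /tʃ/ is underlying.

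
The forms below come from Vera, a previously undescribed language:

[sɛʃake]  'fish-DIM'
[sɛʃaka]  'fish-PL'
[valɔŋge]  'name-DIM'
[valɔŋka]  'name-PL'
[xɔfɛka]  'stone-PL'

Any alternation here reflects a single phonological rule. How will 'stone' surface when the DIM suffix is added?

[xɔfɛke]

The DIM morpheme has two allomorphs, [-ge] and [-ke].
The PL suffix, which begins with [k], is invariant after every stem; so [k] is not altered by any rule here.
The DIM suffix is therefore /-ge/ underlyingly, with post-vocalic devoicing: voiced stops become voiceless after a vowel.
After 'stone', which ends in a vowel, the suffix surfaces as [-ke], giving [xɔfɛke].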